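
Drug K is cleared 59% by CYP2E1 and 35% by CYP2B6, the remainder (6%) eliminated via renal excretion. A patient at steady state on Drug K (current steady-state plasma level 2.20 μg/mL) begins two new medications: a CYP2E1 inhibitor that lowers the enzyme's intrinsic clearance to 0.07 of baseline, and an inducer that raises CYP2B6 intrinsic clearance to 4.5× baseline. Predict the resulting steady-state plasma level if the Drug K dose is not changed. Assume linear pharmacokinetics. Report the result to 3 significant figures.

1.31 μg/mL

CYP2E1: 0.59 × 0.07 = 0.0413
CYP2B6: 0.35 × 4.5 = 1.575
Other: 0.06 (unchanged)
Relative clearance = 0.0413 + 1.575 + 0.06 = 1.6763.
Dividing the baseline by the relative clearance: 2.20 / 1.6763 = 1.31 μg/mL.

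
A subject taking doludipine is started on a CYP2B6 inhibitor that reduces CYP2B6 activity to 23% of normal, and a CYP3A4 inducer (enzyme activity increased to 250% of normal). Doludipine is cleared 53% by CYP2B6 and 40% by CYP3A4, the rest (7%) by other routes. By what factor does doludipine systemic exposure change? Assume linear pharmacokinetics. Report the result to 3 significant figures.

The CYP2B6 pathway (53% of clearance) falls to 0.23× activity: 0.53 × 0.23 = 0.1219.
The CYP3A4 pathway (40% of clearance) rises to 2.5× activity: 0.4 × 2.5 = 1.
Non-CYP routes (7%) are unchanged.
Relative clearance = 0.1219 + 1 + 0.07 = 1.1919.
Because systemic exposure varies inversely with clearance, the combined effect is 1 / 1.1919 = 0.839.

0.839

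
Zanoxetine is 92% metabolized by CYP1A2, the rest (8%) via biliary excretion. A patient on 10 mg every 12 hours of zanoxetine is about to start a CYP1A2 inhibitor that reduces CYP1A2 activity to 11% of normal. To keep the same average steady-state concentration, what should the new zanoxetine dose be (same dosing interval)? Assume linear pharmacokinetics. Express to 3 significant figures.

1.81 mg

The CYP1A2 pathway (92% of clearance) drops to 0.11× activity: 0.92 × 0.11 = 0.1012.
Non-CYP routes (8%) are unchanged.
Relative clearance = 0.1012 + 0.08 = 0.1812.
Css,avg = (dose rate)/CL, so holding Css fixed requires dose ∝ CL: 10 × 0.1812 = 1.81 mg.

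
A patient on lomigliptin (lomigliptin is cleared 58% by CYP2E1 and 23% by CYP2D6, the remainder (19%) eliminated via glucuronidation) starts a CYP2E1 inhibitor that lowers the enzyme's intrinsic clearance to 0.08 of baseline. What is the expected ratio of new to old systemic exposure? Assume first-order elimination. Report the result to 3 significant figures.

CYP2E1: 0.58 × 0.08 = 0.0464
CYP2D6: 0.23 (unchanged)
Other: 0.19 (unchanged)
CL_new/CL_old = 0.0464 + 0.23 + 0.19 = 0.4664.
Systemic exposure is inversely proportional to clearance, so the fold-change is 1 / 0.4664 = 2.14.

2.14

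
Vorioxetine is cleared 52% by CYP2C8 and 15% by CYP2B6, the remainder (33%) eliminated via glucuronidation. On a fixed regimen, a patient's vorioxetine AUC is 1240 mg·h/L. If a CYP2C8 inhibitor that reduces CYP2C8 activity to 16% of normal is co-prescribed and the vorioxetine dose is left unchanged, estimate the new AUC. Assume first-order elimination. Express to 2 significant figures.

The CYP2C8 pathway (52% of clearance) is reduced to 0.16× activity: 0.52 × 0.16 = 0.0832.
CYP2B6 (15%) and the residual 33% are unaffected.
CL_new/CL_old = 0.0832 + 0.15 + 0.33 = 0.5632.
AUC ∝ 1/CL, so new value = 1240 / 0.5632 = 2.2 × 10³ mg·h/L.

2.2 × 10³ mg·h/L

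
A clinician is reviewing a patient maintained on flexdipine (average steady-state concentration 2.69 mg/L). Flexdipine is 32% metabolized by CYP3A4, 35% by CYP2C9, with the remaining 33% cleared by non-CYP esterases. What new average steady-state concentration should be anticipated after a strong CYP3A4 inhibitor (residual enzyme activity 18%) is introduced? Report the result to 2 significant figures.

The CYP3A4 pathway (32% of clearance) falls to 0.18× activity: 0.32 × 0.18 = 0.0576.
CYP2C9 (35%) and the residual 33% are unaffected.
Relative clearance = 0.0576 + 0.35 + 0.33 = 0.7376.
New average steady-state concentration = baseline ÷ relative clearance = 2.69 / 0.7376 = 3.6 mg/L.

3.6 mg/L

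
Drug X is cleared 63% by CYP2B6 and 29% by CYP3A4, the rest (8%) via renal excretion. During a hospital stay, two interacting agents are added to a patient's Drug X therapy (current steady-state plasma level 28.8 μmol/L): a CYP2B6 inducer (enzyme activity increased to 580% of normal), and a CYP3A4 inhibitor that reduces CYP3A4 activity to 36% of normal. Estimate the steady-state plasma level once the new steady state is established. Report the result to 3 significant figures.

7.50 μmol/L

The CYP2B6 pathway (63% of clearance) is boosted to 5.8× activity: 0.63 × 5.8 = 3.654.
The CYP3A4 pathway (29% of clearance) drops to 0.36× activity: 0.29 × 0.36 = 0.1044.
Non-CYP routes (8%) are unchanged.
New clearance relative to baseline: 3.654 + 0.1044 + 0.08 = 3.8384.
Dividing the baseline by the relative clearance: 28.8 / 3.8384 = 7.50 μmol/L.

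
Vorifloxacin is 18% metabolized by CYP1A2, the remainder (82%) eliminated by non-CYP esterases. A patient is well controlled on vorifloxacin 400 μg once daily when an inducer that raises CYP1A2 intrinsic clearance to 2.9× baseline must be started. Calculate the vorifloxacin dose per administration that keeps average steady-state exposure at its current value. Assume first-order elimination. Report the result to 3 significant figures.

537 μg

CYP1A2: 0.18 × 2.9 = 0.522
Other: 0.82 (unchanged)
Relative clearance = 0.522 + 0.82 = 1.342.
Css,avg = (dose rate)/CL, so holding Css fixed requires dose ∝ CL: 400 × 1.342 = 537 μg.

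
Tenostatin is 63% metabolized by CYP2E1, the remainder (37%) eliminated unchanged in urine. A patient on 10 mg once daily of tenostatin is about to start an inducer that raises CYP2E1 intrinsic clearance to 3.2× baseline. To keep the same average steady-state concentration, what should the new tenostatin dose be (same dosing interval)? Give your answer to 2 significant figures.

CYP2E1: 0.63 × 3.2 = 2.016
Other: 0.37 (unchanged)
Relative clearance = 2.016 + 0.37 = 2.386.
Exposure is unchanged when dose changes in proportion to clearance. New dose = 10 mg × 2.386 = 24 mg.

24 mg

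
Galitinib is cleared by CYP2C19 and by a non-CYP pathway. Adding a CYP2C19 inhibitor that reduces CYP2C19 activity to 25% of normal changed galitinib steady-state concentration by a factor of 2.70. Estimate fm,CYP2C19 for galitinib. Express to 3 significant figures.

Call the CYP2C19 fraction fm. After the interaction, CL_new/CL_old = fm × 0.25 + (1 − fm).
Steady-state concentration ratio = 1 / (new CL fraction), so new CL fraction = 1 / 2.70 = 0.3704.
fm × 0.25 + 1 − fm = 0.3704  ⇒  fm × (0.25 − 1) = −0.6296  ⇒  fm = 0.840.

0.840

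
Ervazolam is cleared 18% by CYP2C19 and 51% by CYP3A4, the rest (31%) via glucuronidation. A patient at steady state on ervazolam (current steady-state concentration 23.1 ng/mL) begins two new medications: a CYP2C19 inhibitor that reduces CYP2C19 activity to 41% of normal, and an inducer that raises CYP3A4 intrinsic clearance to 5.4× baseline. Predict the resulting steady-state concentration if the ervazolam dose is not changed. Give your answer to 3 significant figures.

The CYP2C19 pathway (18% of clearance) is reduced to 0.41× activity: 0.18 × 0.41 = 0.0738.
The CYP3A4 pathway (51% of clearance) rises to 5.4× activity: 0.51 × 5.4 = 2.754.
The remaining 31% of clearance is unaffected.
New clearance relative to baseline: 0.0738 + 2.754 + 0.31 = 3.1378.
Steady-state concentration ∝ 1/CL: new value = 23.1 / 3.1378 = 7.36 ng/mL.

7.36 ng/mL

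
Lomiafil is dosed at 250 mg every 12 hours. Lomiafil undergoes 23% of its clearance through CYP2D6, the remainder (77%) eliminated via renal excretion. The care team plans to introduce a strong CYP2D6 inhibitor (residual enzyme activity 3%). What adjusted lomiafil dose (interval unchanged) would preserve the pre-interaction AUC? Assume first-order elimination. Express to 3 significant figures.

CYP2D6: 0.23 × 0.03 = 0.0069
Other: 0.77 (unchanged)
Relative clearance = 0.0069 + 0.77 = 0.7769.
To maintain the same steady-state level, dose must scale with clearance: new dose = 250 × 0.7769 = 194 mg.

194 mg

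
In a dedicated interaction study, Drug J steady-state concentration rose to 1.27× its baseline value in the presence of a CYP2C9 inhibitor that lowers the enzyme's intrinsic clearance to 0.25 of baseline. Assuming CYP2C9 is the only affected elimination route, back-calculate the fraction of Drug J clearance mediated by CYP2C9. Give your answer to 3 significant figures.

Let x = fm,CYP2C9. Because steady-state concentration ∝ 1/CL, relative clearance fell to 1/1.27 = 0.7874.
Setting x·0.25 + (1 − x) = 0.7874 and solving: x = (0.7874 − 1)/(0.25 − 1) = 0.283.

0.283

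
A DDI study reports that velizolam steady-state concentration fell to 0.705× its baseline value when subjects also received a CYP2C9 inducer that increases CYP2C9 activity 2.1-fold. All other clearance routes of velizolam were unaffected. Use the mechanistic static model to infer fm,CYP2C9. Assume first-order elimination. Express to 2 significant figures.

0.38

Let fm be the CYP2C9 fraction. New clearance relative to baseline = fm × 2.1 + (1 − fm).
Steady-state concentration ratio = 1 / (new CL fraction), so new CL fraction = 1 / 0.705 = 1.418.
fm × 2.1 + 1 − fm = 1.418  ⇒  fm × (2.1 − 1) = 0.4184  ⇒  fm = 0.38.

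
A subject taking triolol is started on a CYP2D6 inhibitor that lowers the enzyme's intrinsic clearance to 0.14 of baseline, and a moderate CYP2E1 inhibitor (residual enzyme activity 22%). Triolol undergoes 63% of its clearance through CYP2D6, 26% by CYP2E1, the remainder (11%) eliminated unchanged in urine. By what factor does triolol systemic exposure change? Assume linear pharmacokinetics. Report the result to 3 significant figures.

The CYP2D6 pathway (63% of clearance) falls to 0.14× activity: 0.63 × 0.14 = 0.0882.
The CYP2E1 pathway (26% of clearance) drops to 0.22× activity: 0.26 × 0.22 = 0.0572.
Non-CYP routes (11%) are unchanged.
New clearance relative to baseline: 0.0882 + 0.0572 + 0.11 = 0.2554.
Systemic exposure ∝ 1/CL: fold-change = 1 / 0.2554 = 3.92.

3.92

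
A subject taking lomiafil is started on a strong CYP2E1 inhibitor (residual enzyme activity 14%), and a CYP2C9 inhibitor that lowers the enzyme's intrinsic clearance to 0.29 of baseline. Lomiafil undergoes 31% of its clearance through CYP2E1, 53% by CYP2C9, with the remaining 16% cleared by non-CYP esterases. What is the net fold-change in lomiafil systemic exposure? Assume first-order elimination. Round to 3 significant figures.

2.80

The CYP2E1 pathway (31% of clearance) falls to 0.14× activity: 0.31 × 0.14 = 0.0434.
The CYP2C9 pathway (53% of clearance) drops to 0.29× activity: 0.53 × 0.29 = 0.1537.
The remaining 16% of clearance is unaffected.
Relative clearance = 0.0434 + 0.1537 + 0.16 = 0.3571.
Net systemic exposure ratio = 1 / 0.3571 = 2.80.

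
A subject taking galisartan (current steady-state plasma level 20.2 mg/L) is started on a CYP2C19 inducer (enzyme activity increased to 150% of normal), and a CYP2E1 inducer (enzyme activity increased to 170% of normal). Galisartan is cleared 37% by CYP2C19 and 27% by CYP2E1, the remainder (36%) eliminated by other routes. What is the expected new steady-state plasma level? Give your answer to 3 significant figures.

The CYP2C19 pathway (37% of clearance) rises to 1.5× activity: 0.37 × 1.5 = 0.555.
The CYP2E1 pathway (27% of clearance) increases to 1.7× activity: 0.27 × 1.7 = 0.459.
The remaining 36% of clearance is unaffected.
Relative clearance = 0.555 + 0.459 + 0.36 = 1.374.
Steady-state plasma level ∝ 1/CL: new value = 20.2 / 1.374 = 14.7 mg/L.

14.7 mg/L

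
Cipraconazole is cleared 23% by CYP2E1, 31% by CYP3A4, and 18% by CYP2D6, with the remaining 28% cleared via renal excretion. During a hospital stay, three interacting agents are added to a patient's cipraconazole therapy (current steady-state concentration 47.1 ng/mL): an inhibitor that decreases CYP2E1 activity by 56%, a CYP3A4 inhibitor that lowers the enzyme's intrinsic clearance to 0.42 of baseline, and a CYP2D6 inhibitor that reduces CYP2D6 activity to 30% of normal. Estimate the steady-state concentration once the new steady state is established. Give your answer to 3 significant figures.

83.3 ng/mL

The CYP2E1 pathway (23% of clearance) drops to 0.44× activity: 0.23 × 0.44 = 0.1012.
The CYP3A4 pathway (31% of clearance) drops to 0.42× activity: 0.31 × 0.42 = 0.1302.
The CYP2D6 pathway (18% of clearance) drops to 0.3× activity: 0.18 × 0.3 = 0.054.
The remaining 28% of clearance is unaffected.
Relative clearance = 0.1012 + 0.1302 + 0.054 + 0.28 = 0.5654.
Steady-state concentration ∝ 1/CL: new value = 47.1 / 0.5654 = 83.3 ng/mL.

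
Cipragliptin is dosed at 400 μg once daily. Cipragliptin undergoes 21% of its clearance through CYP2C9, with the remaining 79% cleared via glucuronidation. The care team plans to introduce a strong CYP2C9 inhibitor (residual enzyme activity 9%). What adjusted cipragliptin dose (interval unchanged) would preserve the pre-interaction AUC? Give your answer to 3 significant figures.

The CYP2C9 pathway (21% of clearance) falls to 0.09× activity: 0.21 × 0.09 = 0.0189.
The remaining 79% of clearance is unaffected.
CL_new/CL_old = 0.0189 + 0.79 = 0.8089.
Exposure is unchanged when dose changes in proportion to clearance. New dose = 400 μg × 0.8089 = 324 μg.

324 μg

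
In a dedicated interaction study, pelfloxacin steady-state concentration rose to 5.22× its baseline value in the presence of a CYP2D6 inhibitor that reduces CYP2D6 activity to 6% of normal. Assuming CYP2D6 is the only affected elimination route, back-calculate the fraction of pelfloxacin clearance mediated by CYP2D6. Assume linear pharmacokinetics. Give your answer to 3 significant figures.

Let x = fm,CYP2D6. Because steady-state concentration ∝ 1/CL, relative clearance fell to 1/5.22 = 0.1916.
Only the CYP2D6 route changed, so 0.1916 = x·0.06 + (1 − x), giving x = 0.860.

0.860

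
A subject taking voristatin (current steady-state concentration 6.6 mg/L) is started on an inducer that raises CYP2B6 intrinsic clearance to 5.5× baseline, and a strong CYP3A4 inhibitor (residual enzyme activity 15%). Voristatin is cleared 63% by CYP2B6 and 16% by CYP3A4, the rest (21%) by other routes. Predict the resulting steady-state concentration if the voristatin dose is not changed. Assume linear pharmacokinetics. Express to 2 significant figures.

The CYP2B6 pathway (63% of clearance) increases to 5.5× activity: 0.63 × 5.5 = 3.465.
The CYP3A4 pathway (16% of clearance) is reduced to 0.15× activity: 0.16 × 0.15 = 0.024.
The remaining 21% of clearance is unaffected.
CL_new/CL_old = 3.465 + 0.024 + 0.21 = 3.699.
Steady-state concentration ∝ 1/CL: new value = 6.6 / 3.699 = 1.8 mg/L.

1.8 mg/L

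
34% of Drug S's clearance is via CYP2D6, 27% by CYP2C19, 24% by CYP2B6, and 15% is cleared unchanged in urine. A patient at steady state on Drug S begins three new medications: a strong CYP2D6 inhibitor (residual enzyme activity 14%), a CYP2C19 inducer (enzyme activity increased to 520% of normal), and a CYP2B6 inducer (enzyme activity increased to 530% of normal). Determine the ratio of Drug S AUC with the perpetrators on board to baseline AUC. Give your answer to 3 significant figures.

0.348

CYP2D6: 0.34 × 0.14 = 0.0476
CYP2C19: 0.27 × 5.2 = 1.404
CYP2B6: 0.24 × 5.3 = 1.272
Other: 0.15 (unchanged)
New clearance relative to baseline: 0.0476 + 1.404 + 1.272 + 0.15 = 2.8736.
Net AUC ratio = 1 / 2.8736 = 0.348.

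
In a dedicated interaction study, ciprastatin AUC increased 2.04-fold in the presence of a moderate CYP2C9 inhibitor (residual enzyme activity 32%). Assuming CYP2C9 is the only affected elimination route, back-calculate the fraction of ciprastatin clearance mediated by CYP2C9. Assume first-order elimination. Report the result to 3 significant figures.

0.750

CL'/CL = 1 / 2.04 = 0.4902
0.32·fm + (1 − fm) = 0.4902
fm = (0.4902 − 1) / (0.32 − 1) = 0.750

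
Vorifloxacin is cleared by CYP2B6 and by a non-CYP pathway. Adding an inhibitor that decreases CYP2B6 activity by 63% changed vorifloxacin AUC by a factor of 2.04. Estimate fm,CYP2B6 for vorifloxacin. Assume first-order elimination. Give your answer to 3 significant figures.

0.809

CL'/CL = 1 / 2.04 = 0.4902
0.37·fm + (1 − fm) = 0.4902
fm = (0.4902 − 1) / (0.37 − 1) = 0.809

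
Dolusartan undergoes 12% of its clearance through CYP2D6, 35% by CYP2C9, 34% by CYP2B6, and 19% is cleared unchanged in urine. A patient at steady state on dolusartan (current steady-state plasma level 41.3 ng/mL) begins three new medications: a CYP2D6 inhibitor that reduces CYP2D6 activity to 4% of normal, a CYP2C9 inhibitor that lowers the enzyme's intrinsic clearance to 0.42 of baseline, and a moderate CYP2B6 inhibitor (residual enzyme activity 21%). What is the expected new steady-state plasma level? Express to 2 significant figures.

1.0 × 10² ng/mL

CYP2D6: 0.12 × 0.04 = 0.0048
CYP2C9: 0.35 × 0.42 = 0.147
CYP2B6: 0.34 × 0.21 = 0.0714
Other: 0.19 (unchanged)
Relative clearance = 0.0048 + 0.147 + 0.0714 + 0.19 = 0.4132.
Steady-state plasma level ∝ 1/CL: new value = 41.3 / 0.4132 = 1.0 × 10² ng/mL.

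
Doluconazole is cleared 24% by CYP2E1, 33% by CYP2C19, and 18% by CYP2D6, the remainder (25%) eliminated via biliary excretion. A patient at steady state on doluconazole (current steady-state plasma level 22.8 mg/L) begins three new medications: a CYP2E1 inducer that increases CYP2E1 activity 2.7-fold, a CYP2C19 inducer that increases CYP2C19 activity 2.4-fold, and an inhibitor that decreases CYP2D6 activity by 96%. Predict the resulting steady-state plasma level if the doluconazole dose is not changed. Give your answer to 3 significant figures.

13.4 mg/L

The CYP2E1 pathway (24% of clearance) increases to 2.7× activity: 0.24 × 2.7 = 0.648.
The CYP2C19 pathway (33% of clearance) increases to 2.4× activity: 0.33 × 2.4 = 0.792.
The CYP2D6 pathway (18% of clearance) is reduced to 0.04× activity: 0.18 × 0.04 = 0.0072.
Non-CYP routes (25%) are unchanged.
New clearance relative to baseline: 0.648 + 0.792 + 0.0072 + 0.25 = 1.6972.
Steady-state plasma level ∝ 1/CL: new value = 22.8 / 1.6972 = 13.4 mg/L.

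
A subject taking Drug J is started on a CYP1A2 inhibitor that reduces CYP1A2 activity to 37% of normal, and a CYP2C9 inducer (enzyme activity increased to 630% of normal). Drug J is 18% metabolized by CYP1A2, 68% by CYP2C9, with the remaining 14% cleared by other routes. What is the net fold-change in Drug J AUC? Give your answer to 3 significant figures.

The CYP1A2 pathway (18% of clearance) falls to 0.37× activity: 0.18 × 0.37 = 0.0666.
The CYP2C9 pathway (68% of clearance) is boosted to 6.3× activity: 0.68 × 6.3 = 4.284.
Non-CYP routes (14%) are unchanged.
Relative clearance = 0.0666 + 4.284 + 0.14 = 4.4906.
Net AUC ratio = 1 / 4.4906 = 0.223.

0.223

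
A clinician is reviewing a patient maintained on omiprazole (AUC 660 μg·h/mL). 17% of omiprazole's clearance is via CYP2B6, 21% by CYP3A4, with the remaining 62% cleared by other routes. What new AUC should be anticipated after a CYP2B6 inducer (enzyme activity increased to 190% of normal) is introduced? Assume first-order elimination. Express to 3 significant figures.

572 μg·h/mL

The CYP2B6 pathway (17% of clearance) rises to 1.9× activity: 0.17 × 1.9 = 0.323.
CYP3A4 (21%) and the residual 62% are unaffected.
Relative clearance = 0.323 + 0.21 + 0.62 = 1.153.
AUC ∝ 1/CL, so new value = 660 / 1.153 = 572 μg·h/mL.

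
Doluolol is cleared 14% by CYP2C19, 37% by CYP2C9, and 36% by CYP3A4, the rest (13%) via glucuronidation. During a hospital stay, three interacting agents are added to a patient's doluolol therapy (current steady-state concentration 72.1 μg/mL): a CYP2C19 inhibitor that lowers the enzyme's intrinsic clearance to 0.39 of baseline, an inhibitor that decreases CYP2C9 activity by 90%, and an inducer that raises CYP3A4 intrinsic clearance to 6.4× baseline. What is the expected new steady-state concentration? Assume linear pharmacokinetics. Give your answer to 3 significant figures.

28.5 μg/mL

The CYP2C19 pathway (14% of clearance) is reduced to 0.39× activity: 0.14 × 0.39 = 0.0546.
The CYP2C9 pathway (37% of clearance) drops to 0.1× activity: 0.37 × 0.1 = 0.037.
The CYP3A4 pathway (36% of clearance) is boosted to 6.4× activity: 0.36 × 6.4 = 2.304.
The remaining 13% of clearance is unaffected.
CL_new/CL_old = 0.0546 + 0.037 + 2.304 + 0.13 = 2.5256.
New steady-state concentration = 72.1 / 2.5256 = 28.5 μg/mL (concentration scales inversely with clearance).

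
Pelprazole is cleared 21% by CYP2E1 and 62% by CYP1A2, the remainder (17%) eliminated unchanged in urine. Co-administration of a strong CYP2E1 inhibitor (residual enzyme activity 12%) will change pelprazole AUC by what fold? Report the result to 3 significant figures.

The CYP2E1 pathway (21% of clearance) falls to 0.12× activity: 0.21 × 0.12 = 0.0252.
CYP1A2 (62%) and the residual 17% are unaffected.
CL_new/CL_old = 0.0252 + 0.62 + 0.17 = 0.8152.
Since AUC ∝ 1/CL, the ratio is 1 / 0.8152 = 1.23.

1.23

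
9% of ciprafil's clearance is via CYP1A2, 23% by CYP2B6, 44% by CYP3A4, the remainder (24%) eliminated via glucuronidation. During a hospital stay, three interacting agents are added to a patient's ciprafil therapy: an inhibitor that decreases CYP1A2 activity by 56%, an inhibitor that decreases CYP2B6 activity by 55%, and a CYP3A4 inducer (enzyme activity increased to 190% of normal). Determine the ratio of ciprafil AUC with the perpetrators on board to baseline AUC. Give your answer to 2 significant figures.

0.82

The CYP1A2 pathway (9% of clearance) falls to 0.44× activity: 0.09 × 0.44 = 0.0396.
The CYP2B6 pathway (23% of clearance) drops to 0.45× activity: 0.23 × 0.45 = 0.1035.
The CYP3A4 pathway (44% of clearance) rises to 1.9× activity: 0.44 × 1.9 = 0.836.
The remaining 24% of clearance is unaffected.
New clearance relative to baseline: 0.0396 + 0.1035 + 0.836 + 0.24 = 1.2191.
Because AUC varies inversely with clearance, the combined effect is 1 / 1.2191 = 0.82.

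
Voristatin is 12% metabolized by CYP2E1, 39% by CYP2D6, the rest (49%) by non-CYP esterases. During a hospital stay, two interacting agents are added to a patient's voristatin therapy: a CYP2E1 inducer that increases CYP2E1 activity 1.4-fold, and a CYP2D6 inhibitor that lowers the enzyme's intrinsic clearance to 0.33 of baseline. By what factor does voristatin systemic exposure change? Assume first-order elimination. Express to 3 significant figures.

1.27

The CYP2E1 pathway (12% of clearance) is boosted to 1.4× activity: 0.12 × 1.4 = 0.168.
The CYP2D6 pathway (39% of clearance) falls to 0.33× activity: 0.39 × 0.33 = 0.1287.
Non-CYP routes (49%) are unchanged.
Relative clearance = 0.168 + 0.1287 + 0.49 = 0.7867.
Because systemic exposure varies inversely with clearance, the combined effect is 1 / 0.7867 = 1.27.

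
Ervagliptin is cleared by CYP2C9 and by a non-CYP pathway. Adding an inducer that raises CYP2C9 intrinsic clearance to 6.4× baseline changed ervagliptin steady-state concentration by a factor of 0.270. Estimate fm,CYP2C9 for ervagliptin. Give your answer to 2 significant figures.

Let x = fm,CYP2C9. Because steady-state concentration ∝ 1/CL, relative clearance rose to 1/0.270 = 3.704.
Only the CYP2C9 route changed, so 3.704 = x·6.4 + (1 − x), giving x = 0.50.

0.50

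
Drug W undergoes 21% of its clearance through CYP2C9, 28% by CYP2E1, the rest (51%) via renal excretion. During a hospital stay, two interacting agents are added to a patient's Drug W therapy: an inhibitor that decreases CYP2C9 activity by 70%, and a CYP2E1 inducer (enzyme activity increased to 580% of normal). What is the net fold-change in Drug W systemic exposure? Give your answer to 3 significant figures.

The CYP2C9 pathway (21% of clearance) is reduced to 0.3× activity: 0.21 × 0.3 = 0.063.
The CYP2E1 pathway (28% of clearance) is boosted to 5.8× activity: 0.28 × 5.8 = 1.624.
The remaining 51% of clearance is unaffected.
CL_new/CL_old = 0.063 + 1.624 + 0.51 = 2.197.
Systemic exposure ∝ 1/CL: fold-change = 1 / 2.197 = 0.455.

0.455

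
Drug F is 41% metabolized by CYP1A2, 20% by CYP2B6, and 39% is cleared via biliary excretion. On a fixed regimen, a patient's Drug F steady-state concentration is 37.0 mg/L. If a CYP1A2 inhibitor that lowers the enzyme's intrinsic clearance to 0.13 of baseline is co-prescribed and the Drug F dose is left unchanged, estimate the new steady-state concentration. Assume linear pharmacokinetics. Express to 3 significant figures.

57.5 mg/L

The CYP1A2 pathway (41% of clearance) is reduced to 0.13× activity: 0.41 × 0.13 = 0.0533.
CYP2B6 (20%) and the residual 39% are unaffected.
CL_new/CL_old = 0.0533 + 0.2 + 0.39 = 0.6433.
With dosing unchanged, steady-state concentration scales as 1/CL: 37.0 / 0.6433 = 57.5 mg/L.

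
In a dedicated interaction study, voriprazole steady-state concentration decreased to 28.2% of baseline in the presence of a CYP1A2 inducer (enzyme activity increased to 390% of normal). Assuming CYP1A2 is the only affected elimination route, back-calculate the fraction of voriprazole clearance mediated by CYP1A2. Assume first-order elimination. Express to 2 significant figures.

CL'/CL = 1 / 0.282 = 3.546
3.9·fm + (1 − fm) = 3.546
fm = (3.546 − 1) / (3.9 − 1) = 0.88

0.88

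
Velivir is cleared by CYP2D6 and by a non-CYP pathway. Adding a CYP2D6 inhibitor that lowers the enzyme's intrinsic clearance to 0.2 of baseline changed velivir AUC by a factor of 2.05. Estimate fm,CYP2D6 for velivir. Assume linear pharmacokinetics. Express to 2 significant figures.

0.64

CL'/CL = 1 / 2.05 = 0.4878
0.2·fm + (1 − fm) = 0.4878
fm = (0.4878 − 1) / (0.2 − 1) = 0.64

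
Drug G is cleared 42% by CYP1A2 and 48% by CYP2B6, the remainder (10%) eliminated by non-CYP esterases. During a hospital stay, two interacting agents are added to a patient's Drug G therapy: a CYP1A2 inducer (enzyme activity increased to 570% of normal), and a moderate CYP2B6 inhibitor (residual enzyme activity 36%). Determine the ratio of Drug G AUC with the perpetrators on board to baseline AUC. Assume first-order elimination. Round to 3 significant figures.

0.375

CYP1A2: 0.42 × 5.7 = 2.394
CYP2B6: 0.48 × 0.36 = 0.1728
Other: 0.1 (unchanged)
New clearance relative to baseline: 2.394 + 0.1728 + 0.1 = 2.6668.
Net AUC ratio = 1 / 2.6668 = 0.375.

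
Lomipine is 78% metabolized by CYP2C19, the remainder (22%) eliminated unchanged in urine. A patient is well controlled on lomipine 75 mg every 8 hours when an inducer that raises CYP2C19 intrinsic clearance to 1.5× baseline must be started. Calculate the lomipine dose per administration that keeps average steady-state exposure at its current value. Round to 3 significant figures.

104 mg

CYP2C19: 0.78 × 1.5 = 1.17
Other: 0.22 (unchanged)
New clearance relative to baseline: 1.17 + 0.22 = 1.39.
Exposure is unchanged when dose changes in proportion to clearance. New dose = 75 mg × 1.39 = 104 mg.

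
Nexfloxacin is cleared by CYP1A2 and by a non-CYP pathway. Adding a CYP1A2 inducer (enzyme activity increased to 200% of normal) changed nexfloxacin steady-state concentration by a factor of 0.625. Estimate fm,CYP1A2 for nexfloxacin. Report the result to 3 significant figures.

Call the CYP1A2 fraction fm. After the interaction, CL_new/CL_old = fm × 2 + (1 − fm).
Steady-state concentration ratio = 1 / (new CL fraction), so new CL fraction = 1 / 0.625 = 1.6.
fm × 2 + 1 − fm = 1.6  ⇒  fm × (2 − 1) = 0.6  ⇒  fm = 0.600.

0.600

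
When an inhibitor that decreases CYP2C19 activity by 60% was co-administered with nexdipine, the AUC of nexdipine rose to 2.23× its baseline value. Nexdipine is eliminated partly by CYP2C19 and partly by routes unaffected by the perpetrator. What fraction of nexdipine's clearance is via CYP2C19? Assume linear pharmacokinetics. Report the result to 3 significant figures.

Call the CYP2C19 fraction fm. After the interaction, CL_new/CL_old = fm × 0.4 + (1 − fm).
AUC ratio = 1 / (new CL fraction), so new CL fraction = 1 / 2.23 = 0.4484.
fm × 0.4 + 1 − fm = 0.4484  ⇒  fm × (0.4 − 1) = −0.5516  ⇒  fm = 0.919.

0.919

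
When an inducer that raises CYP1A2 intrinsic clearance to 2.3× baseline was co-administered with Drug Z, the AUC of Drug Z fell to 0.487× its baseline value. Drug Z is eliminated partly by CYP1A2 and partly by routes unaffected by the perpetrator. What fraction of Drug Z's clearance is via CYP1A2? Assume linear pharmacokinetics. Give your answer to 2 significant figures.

Write x for the fraction cleared via CYP1A2. The observed AUC change means clearance rose to 1/0.487 = 2.053 of baseline.
Setting x·2.3 + (1 − x) = 2.053 and solving: x = (2.053 − 1)/(2.3 − 1) = 0.81.

0.81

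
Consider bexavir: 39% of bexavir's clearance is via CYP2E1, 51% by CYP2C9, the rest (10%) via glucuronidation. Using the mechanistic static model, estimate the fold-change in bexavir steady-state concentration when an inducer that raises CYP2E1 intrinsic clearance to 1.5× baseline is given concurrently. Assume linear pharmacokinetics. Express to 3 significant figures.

CYP2E1: 0.39 × 1.5 = 0.585
CYP2C9: 0.51 (unchanged)
Other: 0.1 (unchanged)
Relative clearance = 0.585 + 0.51 + 0.1 = 1.195.
Steady-state concentration ratio = CL_old/CL_new = 1 / 1.195 = 0.837.

0.837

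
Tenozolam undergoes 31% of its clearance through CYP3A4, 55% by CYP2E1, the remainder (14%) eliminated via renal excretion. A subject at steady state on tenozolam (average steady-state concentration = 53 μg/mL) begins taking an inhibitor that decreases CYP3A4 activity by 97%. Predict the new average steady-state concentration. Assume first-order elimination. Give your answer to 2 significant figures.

76 μg/mL

The CYP3A4 pathway (31% of clearance) drops to 0.03× activity: 0.31 × 0.03 = 0.0093.
CYP2E1 (55%) and the residual 14% are unaffected.
New clearance relative to baseline: 0.0093 + 0.55 + 0.14 = 0.6993.
With dosing unchanged, average steady-state concentration scales as 1/CL: 53 / 0.6993 = 76 μg/mL.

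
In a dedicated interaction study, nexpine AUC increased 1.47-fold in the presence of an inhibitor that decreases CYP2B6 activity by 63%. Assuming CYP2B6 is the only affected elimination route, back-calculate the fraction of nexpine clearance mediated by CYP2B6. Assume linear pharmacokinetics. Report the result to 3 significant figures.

Call the CYP2B6 fraction fm. After the interaction, CL_new/CL_old = fm × 0.37 + (1 − fm).
AUC ratio = 1 / (new CL fraction), so new CL fraction = 1 / 1.47 = 0.6803.
fm × 0.37 + 1 − fm = 0.6803  ⇒  fm × (0.37 − 1) = −0.3197  ⇒  fm = 0.508.

0.508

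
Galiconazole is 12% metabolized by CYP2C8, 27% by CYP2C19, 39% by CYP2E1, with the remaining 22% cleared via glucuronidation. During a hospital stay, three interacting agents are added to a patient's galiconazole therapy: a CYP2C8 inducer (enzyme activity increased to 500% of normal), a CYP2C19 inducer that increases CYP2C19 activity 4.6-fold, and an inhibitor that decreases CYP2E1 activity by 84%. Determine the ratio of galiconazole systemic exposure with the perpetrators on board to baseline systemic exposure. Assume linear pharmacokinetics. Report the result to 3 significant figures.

The CYP2C8 pathway (12% of clearance) is boosted to 5× activity: 0.12 × 5 = 0.6.
The CYP2C19 pathway (27% of clearance) is boosted to 4.6× activity: 0.27 × 4.6 = 1.242.
The CYP2E1 pathway (39% of clearance) falls to 0.16× activity: 0.39 × 0.16 = 0.0624.
The remaining 22% of clearance is unaffected.
Relative clearance = 0.6 + 1.242 + 0.0624 + 0.22 = 2.1244.
Net systemic exposure ratio = 1 / 2.1244 = 0.471.

0.471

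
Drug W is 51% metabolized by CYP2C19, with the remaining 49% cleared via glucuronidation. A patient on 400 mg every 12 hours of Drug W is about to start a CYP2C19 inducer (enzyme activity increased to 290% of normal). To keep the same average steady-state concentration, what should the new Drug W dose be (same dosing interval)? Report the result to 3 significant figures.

The CYP2C19 pathway (51% of clearance) is boosted to 2.9× activity: 0.51 × 2.9 = 1.479.
Non-CYP routes (49%) are unchanged.
New clearance relative to baseline: 1.479 + 0.49 = 1.969.
Css,avg = (dose rate)/CL, so holding Css fixed requires dose ∝ CL: 400 × 1.969 = 788 mg.

788 mg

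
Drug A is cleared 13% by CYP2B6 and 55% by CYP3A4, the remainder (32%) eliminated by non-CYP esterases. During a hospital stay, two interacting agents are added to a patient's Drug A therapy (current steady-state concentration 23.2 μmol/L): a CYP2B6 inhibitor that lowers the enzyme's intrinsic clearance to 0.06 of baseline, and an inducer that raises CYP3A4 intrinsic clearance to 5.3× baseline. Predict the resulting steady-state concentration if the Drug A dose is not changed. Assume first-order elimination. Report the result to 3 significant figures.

7.15 μmol/L

The CYP2B6 pathway (13% of clearance) is reduced to 0.06× activity: 0.13 × 0.06 = 0.0078.
The CYP3A4 pathway (55% of clearance) is boosted to 5.3× activity: 0.55 × 5.3 = 2.915.
Non-CYP routes (32%) are unchanged.
CL_new/CL_old = 0.0078 + 2.915 + 0.32 = 3.2428.
Steady-state concentration ∝ 1/CL: new value = 23.2 / 3.2428 = 7.15 μmol/L.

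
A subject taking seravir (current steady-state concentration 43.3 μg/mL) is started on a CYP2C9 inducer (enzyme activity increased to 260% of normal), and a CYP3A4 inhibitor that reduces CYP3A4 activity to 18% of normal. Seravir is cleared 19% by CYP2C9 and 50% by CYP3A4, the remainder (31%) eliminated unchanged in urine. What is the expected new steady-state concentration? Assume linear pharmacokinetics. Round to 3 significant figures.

48.4 μg/mL

The CYP2C9 pathway (19% of clearance) increases to 2.6× activity: 0.19 × 2.6 = 0.494.
The CYP3A4 pathway (50% of clearance) falls to 0.18× activity: 0.5 × 0.18 = 0.09.
Non-CYP routes (31%) are unchanged.
CL_new/CL_old = 0.494 + 0.09 + 0.31 = 0.894.
New steady-state concentration = 43.3 / 0.894 = 48.4 μg/mL (concentration scales inversely with clearance).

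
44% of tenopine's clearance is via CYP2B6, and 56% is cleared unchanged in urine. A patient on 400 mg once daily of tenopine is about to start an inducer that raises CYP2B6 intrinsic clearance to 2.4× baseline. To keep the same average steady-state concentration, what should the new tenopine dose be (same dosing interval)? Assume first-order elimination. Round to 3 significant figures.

646 mg

The CYP2B6 pathway (44% of clearance) rises to 2.4× activity: 0.44 × 2.4 = 1.056.
Non-CYP routes (56%) are unchanged.
Relative clearance = 1.056 + 0.56 = 1.616.
Css,avg = (dose rate)/CL, so holding Css fixed requires dose ∝ CL: 400 × 1.616 = 646 mg.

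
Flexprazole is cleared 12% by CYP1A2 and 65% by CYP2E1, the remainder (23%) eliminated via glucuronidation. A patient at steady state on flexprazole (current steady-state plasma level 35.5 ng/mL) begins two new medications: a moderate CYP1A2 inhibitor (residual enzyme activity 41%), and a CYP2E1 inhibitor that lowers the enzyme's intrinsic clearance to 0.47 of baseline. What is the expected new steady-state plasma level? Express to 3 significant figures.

CYP1A2: 0.12 × 0.41 = 0.0492
CYP2E1: 0.65 × 0.47 = 0.3055
Other: 0.23 (unchanged)
CL_new/CL_old = 0.0492 + 0.3055 + 0.23 = 0.5847.
New steady-state plasma level = 35.5 / 0.5847 = 60.7 ng/mL (concentration scales inversely with clearance).

60.7 ng/mL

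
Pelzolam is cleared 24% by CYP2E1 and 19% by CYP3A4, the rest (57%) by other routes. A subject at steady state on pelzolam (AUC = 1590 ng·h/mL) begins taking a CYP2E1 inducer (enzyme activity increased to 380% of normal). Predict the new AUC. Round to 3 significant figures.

951 ng·h/mL

The CYP2E1 pathway (24% of clearance) is boosted to 3.8× activity: 0.24 × 3.8 = 0.912.
CYP3A4 (19%) and the residual 57% are unaffected.
New clearance relative to baseline: 0.912 + 0.19 + 0.57 = 1.672.
AUC ∝ 1/CL, so new value = 1590 / 1.672 = 951 ng·h/mL.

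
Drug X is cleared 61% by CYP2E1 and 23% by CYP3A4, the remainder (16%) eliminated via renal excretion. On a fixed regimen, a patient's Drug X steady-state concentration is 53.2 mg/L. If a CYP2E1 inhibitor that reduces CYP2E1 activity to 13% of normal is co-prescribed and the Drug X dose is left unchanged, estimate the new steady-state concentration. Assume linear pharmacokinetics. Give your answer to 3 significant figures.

The CYP2E1 pathway (61% of clearance) falls to 0.13× activity: 0.61 × 0.13 = 0.0793.
CYP3A4 (23%) and the residual 16% are unaffected.
Relative clearance = 0.0793 + 0.23 + 0.16 = 0.4693.
With dosing unchanged, steady-state concentration scales as 1/CL: 53.2 / 0.4693 = 113 mg/L.

113 mg/L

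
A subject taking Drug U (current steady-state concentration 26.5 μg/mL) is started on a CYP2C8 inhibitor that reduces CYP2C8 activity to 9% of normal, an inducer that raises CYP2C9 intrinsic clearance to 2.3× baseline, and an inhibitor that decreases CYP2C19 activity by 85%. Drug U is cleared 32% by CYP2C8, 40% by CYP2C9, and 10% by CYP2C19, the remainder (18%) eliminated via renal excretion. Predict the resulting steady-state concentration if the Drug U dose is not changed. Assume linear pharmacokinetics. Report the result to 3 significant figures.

CYP2C8: 0.32 × 0.09 = 0.0288
CYP2C9: 0.4 × 2.3 = 0.92
CYP2C19: 0.1 × 0.15 = 0.015
Other: 0.18 (unchanged)
New clearance relative to baseline: 0.0288 + 0.92 + 0.015 + 0.18 = 1.1438.
Dividing the baseline by the relative clearance: 26.5 / 1.1438 = 23.2 μg/mL.

23.2 μg/mL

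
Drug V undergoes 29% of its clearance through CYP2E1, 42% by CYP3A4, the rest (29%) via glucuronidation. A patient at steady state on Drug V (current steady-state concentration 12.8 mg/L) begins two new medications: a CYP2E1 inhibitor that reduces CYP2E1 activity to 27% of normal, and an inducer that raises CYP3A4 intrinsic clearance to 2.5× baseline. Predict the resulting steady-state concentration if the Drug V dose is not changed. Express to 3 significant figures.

9.02 mg/L

The CYP2E1 pathway (29% of clearance) is reduced to 0.27× activity: 0.29 × 0.27 = 0.0783.
The CYP3A4 pathway (42% of clearance) increases to 2.5× activity: 0.42 × 2.5 = 1.05.
The remaining 29% of clearance is unaffected.
New clearance relative to baseline: 0.0783 + 1.05 + 0.29 = 1.4183.
Dividing the baseline by the relative clearance: 12.8 / 1.4183 = 9.02 mg/L.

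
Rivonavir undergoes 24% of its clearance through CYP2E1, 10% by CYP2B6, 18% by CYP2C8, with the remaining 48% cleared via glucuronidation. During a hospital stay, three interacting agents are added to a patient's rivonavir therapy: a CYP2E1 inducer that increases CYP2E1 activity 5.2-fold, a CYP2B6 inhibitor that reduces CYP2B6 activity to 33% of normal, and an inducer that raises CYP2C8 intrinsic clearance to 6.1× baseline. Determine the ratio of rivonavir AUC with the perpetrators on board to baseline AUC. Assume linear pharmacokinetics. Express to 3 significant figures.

0.350

The CYP2E1 pathway (24% of clearance) is boosted to 5.2× activity: 0.24 × 5.2 = 1.248.
The CYP2B6 pathway (10% of clearance) drops to 0.33× activity: 0.1 × 0.33 = 0.033.
The CYP2C8 pathway (18% of clearance) rises to 6.1× activity: 0.18 × 6.1 = 1.098.
Non-CYP routes (48%) are unchanged.
Relative clearance = 1.248 + 0.033 + 1.098 + 0.48 = 2.859.
Because AUC varies inversely with clearance, the combined effect is 1 / 2.859 = 0.350.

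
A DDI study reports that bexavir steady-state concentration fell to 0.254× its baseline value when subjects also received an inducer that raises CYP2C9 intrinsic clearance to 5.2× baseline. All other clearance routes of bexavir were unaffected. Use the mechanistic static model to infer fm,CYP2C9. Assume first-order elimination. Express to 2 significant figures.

0.70

Call the CYP2C9 fraction fm. After the interaction, CL_new/CL_old = fm × 5.2 + (1 − fm).
Steady-state concentration ratio = 1 / (new CL fraction), so new CL fraction = 1 / 0.254 = 3.937.
fm × 5.2 + 1 − fm = 3.937  ⇒  fm × (5.2 − 1) = 2.937  ⇒  fm = 0.70.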